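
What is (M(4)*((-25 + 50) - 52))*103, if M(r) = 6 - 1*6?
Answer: 0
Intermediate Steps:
M(r) = 0 (M(r) = 6 - 6 = 0)
(M(4)*((-25 + 50) - 52))*103 = (0*((-25 + 50) - 52))*103 = (0*(25 - 52))*103 = (0*(-27))*103 = 0*103 = 0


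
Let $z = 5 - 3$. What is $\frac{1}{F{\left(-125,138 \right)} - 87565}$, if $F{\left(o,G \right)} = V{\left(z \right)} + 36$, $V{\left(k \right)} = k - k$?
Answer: $- \frac{1}{87529} \approx -1.1425 \cdot 10^{-5}$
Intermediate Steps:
$z = 2$
$V{\left(k \right)} = 0$
$F{\left(o,G \right)} = 36$ ($F{\left(o,G \right)} = 0 + 36 = 36$)
$\frac{1}{F{\left(-125,138 \right)} - 87565} = \frac{1}{36 - 87565} = \frac{1}{-87529} = - \frac{1}{87529}$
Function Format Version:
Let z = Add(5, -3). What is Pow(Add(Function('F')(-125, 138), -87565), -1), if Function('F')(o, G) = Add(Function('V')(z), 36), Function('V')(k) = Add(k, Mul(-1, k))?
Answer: Rational(-1, 87529) ≈ -1.1425e-5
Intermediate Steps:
z = 2
Function('V')(k) = 0
Function('F')(o, G) = 36 (Function('F')(o, G) = Add(0, 36) = 36)
Pow(Add(Function('F')(-125, 138), -87565), -1) = Pow(Add(36, -87565), -1) = Pow(-87529, -1) = Rational(-1, 87529)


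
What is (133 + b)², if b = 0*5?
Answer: 17689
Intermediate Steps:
b = 0
(133 + b)² = (133 + 0)² = 133² = 17689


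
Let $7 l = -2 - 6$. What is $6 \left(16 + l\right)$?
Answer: $\frac{624}{7} \approx 89.143$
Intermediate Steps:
$l = - \frac{8}{7}$ ($l = \frac{-2 - 6}{7} = \frac{1}{7} \left(-8\right) = - \frac{8}{7} \approx -1.1429$)
$6 \left(16 + l\right) = 6 \left(16 - \frac{8}{7}\right) = 6 \cdot \frac{104}{7} = \frac{624}{7}$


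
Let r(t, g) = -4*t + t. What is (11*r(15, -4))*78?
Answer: -38610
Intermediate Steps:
r(t, g) = -3*t
(11*r(15, -4))*78 = (11*(-3*15))*78 = (11*(-45))*78 = -495*78 = -38610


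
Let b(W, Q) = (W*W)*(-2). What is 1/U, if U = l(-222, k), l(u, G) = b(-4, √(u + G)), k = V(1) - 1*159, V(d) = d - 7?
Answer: -1/32 ≈ -0.031250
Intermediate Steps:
V(d) = -7 + d
b(W, Q) = -2*W² (b(W, Q) = W²*(-2) = -2*W²)
k = -165 (k = (-7 + 1) - 1*159 = -6 - 159 = -165)
l(u, G) = -32 (l(u, G) = -2*(-4)² = -2*16 = -32)
U = -32
1/U = 1/(-32) = -1/32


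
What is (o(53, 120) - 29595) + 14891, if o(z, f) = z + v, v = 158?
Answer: -14493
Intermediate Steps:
o(z, f) = 158 + z (o(z, f) = z + 158 = 158 + z)
(o(53, 120) - 29595) + 14891 = ((158 + 53) - 29595) + 14891 = (211 - 29595) + 14891 = -29384 + 14891 = -14493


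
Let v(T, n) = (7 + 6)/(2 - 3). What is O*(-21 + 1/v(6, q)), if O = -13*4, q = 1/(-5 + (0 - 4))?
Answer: 1096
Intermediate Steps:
q = -1/9 (q = 1/(-5 - 4) = 1/(-9) = -1/9 ≈ -0.11111)
v(T, n) = -13 (v(T, n) = 13/(-1) = 13*(-1) = -13)
O = -52
O*(-21 + 1/v(6, q)) = -52*(-21 + 1/(-13)) = -52*(-21 - 1/13) = -52*(-274/13) = 1096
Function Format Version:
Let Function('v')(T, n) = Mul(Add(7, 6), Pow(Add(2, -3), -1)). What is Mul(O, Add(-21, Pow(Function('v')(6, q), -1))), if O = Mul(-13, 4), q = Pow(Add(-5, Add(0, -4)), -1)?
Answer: 1096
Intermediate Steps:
q = Rational(-1, 9) (q = Pow(Add(-5, -4), -1) = Pow(-9, -1) = Rational(-1, 9) ≈ -0.11111)
Function('v')(T, n) = -13 (Function('v')(T, n) = Mul(13, Pow(-1, -1)) = Mul(13, -1) = -13)
O = -52
Mul(O, Add(-21, Pow(Function('v')(6, q), -1))) = Mul(-52, Add(-21, Pow(-13, -1))) = Mul(-52, Add(-21, Rational(-1, 13))) = Mul(-52, Rational(-274, 13)) = 1096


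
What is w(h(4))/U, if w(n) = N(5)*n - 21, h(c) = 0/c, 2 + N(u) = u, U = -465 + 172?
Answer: 21/293 ≈ 0.071672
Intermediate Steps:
U = -293
N(u) = -2 + u
h(c) = 0
w(n) = -21 + 3*n (w(n) = (-2 + 5)*n - 21 = 3*n - 21 = -21 + 3*n)
w(h(4))/U = (-21 + 3*0)/(-293) = (-21 + 0)*(-1/293) = -21*(-1/293) = 21/293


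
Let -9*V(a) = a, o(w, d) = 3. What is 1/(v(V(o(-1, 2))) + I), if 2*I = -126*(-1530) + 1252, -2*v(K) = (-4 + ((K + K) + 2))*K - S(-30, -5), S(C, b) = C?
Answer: 9/873005 ≈ 1.0309e-5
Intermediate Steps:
V(a) = -a/9
v(K) = -15 - K*(-2 + 2*K)/2 (v(K) = -((-4 + ((K + K) + 2))*K - 1*(-30))/2 = -((-4 + (2*K + 2))*K + 30)/2 = -((-4 + (2 + 2*K))*K + 30)/2 = -((-2 + 2*K)*K + 30)/2 = -(K*(-2 + 2*K) + 30)/2 = -(30 + K*(-2 + 2*K))/2 = -15 - K*(-2 + 2*K)/2)
I = 97016 (I = (-126*(-1530) + 1252)/2 = (192780 + 1252)/2 = (1/2)*194032 = 97016)
1/(v(V(o(-1, 2))) + I) = 1/((-15 - 1/9*3 - (-1/9*3)**2) + 97016) = 1/((-15 - 1/3 - (-1/3)**2) + 97016) = 1/((-15 - 1/3 - 1*1/9) + 97016) = 1/((-15 - 1/3 - 1/9) + 97016) = 1/(-139/9 + 97016) = 1/(873005/9) = 9/873005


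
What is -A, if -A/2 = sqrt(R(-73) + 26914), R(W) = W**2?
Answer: 2*sqrt(32243) ≈ 359.13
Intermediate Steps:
A = -2*sqrt(32243) (A = -2*sqrt((-73)**2 + 26914) = -2*sqrt(5329 + 26914) = -2*sqrt(32243) ≈ -359.13)
-A = -(-2)*sqrt(32243) = 2*sqrt(32243)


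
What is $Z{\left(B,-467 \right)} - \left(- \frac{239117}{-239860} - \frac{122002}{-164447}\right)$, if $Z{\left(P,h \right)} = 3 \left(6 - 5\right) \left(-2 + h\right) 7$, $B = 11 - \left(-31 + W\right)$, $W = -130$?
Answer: $- \frac{388555076802599}{39444257420} \approx -9850.7$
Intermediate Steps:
$B = 172$ ($B = 11 + \left(31 - -130\right) = 11 + \left(31 + 130\right) = 11 + 161 = 172$)
$Z{\left(P,h \right)} = -42 + 21 h$ ($Z{\left(P,h \right)} = 3 \cdot 1 \left(-2 + h\right) 7 = 3 \left(-2 + h\right) 7 = \left(-6 + 3 h\right) 7 = -42 + 21 h$)
$Z{\left(B,-467 \right)} - \left(- \frac{239117}{-239860} - \frac{122002}{-164447}\right) = \left(-42 + 21 \left(-467\right)\right) - \left(- \frac{239117}{-239860} - \frac{122002}{-164447}\right) = \left(-42 - 9807\right) - \left(\left(-239117\right) \left(- \frac{1}{239860}\right) - - \frac{122002}{164447}\right) = -9849 - \left(\frac{239117}{239860} + \frac{122002}{164447}\right) = -9849 - \frac{68585473019}{39444257420} = - \frac{388555076802599}{39444257420}$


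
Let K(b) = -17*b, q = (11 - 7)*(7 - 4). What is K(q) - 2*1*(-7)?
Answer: -190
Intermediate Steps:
q = 12 (q = 4*3 = 12)
K(q) - 2*1*(-7) = -17*12 - 2*1*(-7) = -204 - 2*(-7) = -204 - 1*(-14) = -204 + 14 = -190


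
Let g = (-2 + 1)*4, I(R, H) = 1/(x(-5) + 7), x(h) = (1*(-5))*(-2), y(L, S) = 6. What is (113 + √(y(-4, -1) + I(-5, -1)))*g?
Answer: -452 - 4*√1751/17 ≈ -461.85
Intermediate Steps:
x(h) = 10 (x(h) = -5*(-2) = 10)
I(R, H) = 1/17 (I(R, H) = 1/(10 + 7) = 1/17)
g = -4 (g = -1*4 = -4)
(113 + √(y(-4, -1) + I(-5, -1)))*g = (113 + √(6 + 1/17))*(-4) = (113 + √(103/17))*(-4) = (113 + √1751/17)*(-4) = -452 - 4*√1751/17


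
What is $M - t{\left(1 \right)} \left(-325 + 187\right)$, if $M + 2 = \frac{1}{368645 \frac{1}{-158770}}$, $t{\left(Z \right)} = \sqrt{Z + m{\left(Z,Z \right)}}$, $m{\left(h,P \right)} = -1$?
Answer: $- \frac{179212}{73729} \approx -2.4307$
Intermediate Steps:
$t{\left(Z \right)} = \sqrt{-1 + Z}$ ($t{\left(Z \right)} = \sqrt{Z - 1} = \sqrt{-1 + Z}$)
$M = - \frac{179212}{73729}$ ($M = -2 + \frac{1}{368645 \frac{1}{-158770}} = -2 + \frac{1}{368645 \left(- \frac{1}{158770}\right)} = -2 + \frac{1}{- \frac{73729}{31754}} = -2 - \frac{31754}{73729} = - \frac{179212}{73729} \approx -2.4307$)
$M - t{\left(1 \right)} \left(-325 + 187\right) = - \frac{179212}{73729} - \sqrt{-1 + 1} \left(-325 + 187\right) = - \frac{179212}{73729} - \sqrt{0} \left(-138\right) = - \frac{179212}{73729} - 0 \left(-138\right) = - \frac{179212}{73729} - 0 = - \frac{179212}{73729} + 0 = - \frac{179212}{73729}$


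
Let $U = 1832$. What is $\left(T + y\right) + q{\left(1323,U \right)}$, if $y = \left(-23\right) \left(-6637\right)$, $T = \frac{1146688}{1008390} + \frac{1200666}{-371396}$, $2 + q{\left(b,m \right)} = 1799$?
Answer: $\frac{14460461608270457}{93628003110} \approx 1.5445 \cdot 10^{5}$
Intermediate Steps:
$q{\left(b,m \right)} = 1797$ ($q{\left(b,m \right)} = -2 + 1799 = 1797$)
$T = - \frac{196216062823}{93628003110}$ ($T = 1146688 \cdot \frac{1}{1008390} + 1200666 \left(- \frac{1}{371396}\right) = \frac{573344}{504195} - \frac{600333}{185698} = - \frac{196216062823}{93628003110} \approx -2.0957$)
$y = 152651$
$\left(T + y\right) + q{\left(1323,U \right)} = \left(- \frac{196216062823}{93628003110} + 152651\right) + 1797 = \frac{14292212086681787}{93628003110} + 1797 = \frac{14460461608270457}{93628003110}$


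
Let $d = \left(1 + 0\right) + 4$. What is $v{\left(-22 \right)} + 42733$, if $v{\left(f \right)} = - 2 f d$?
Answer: $42953$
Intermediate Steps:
$d = 5$ ($d = 1 + 4 = 5$)
$v{\left(f \right)} = - 10 f$ ($v{\left(f \right)} = - 2 f 5 = - 10 f$)
$v{\left(-22 \right)} + 42733 = \left(-10\right) \left(-22\right) + 42733 = 220 + 42733 = 42953$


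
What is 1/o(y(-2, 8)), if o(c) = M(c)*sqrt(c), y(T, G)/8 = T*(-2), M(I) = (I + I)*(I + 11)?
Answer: sqrt(2)/22016 ≈ 6.4236e-5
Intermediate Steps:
M(I) = 2*I*(11 + I) (M(I) = (2*I)*(11 + I) = 2*I*(11 + I))
y(T, G) = -16*T (y(T, G) = 8*(T*(-2)) = 8*(-2*T) = -16*T)
o(c) = 2*c**(3/2)*(11 + c) (o(c) = (2*c*(11 + c))*sqrt(c) = 2*c**(3/2)*(11 + c))
1/o(y(-2, 8)) = 1/(2*(-16*(-2))**(3/2)*(11 - 16*(-2))) = 1/(2*32**(3/2)*(11 + 32)) = 1/(2*(128*sqrt(2))*43) = 1/(11008*sqrt(2)) = sqrt(2)/22016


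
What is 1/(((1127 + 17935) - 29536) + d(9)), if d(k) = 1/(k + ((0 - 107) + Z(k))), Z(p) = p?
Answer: -89/932187 ≈ -9.5474e-5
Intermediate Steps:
d(k) = 1/(-107 + 2*k) (d(k) = 1/(k + ((0 - 107) + k)) = 1/(k + (-107 + k)) = 1/(-107 + 2*k))
1/(((1127 + 17935) - 29536) + d(9)) = 1/(((1127 + 17935) - 29536) + 1/(-107 + 2*9)) = 1/((19062 - 29536) + 1/(-107 + 18)) = 1/(-10474 + 1/(-89)) = 1/(-10474 - 1/89) = 1/(-932187/89) = -89/932187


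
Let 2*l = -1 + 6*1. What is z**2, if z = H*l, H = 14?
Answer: 1225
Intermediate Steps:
l = 5/2 (l = (-1 + 6*1)/2 = (-1 + 6)/2 = (1/2)*5 = 5/2 ≈ 2.5000)
z = 35 (z = 14*(5/2) = 35)
z**2 = 35**2 = 1225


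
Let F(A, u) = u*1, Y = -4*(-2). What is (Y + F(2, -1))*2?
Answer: 14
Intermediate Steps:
Y = 8
F(A, u) = u
(Y + F(2, -1))*2 = (8 - 1)*2 = 7*2 = 14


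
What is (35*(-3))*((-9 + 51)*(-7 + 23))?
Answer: -70560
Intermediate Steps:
(35*(-3))*((-9 + 51)*(-7 + 23)) = -4410*16 = -105*672 = -70560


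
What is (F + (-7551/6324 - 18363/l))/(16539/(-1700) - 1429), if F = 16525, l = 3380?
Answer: -147117586670/12813750521 ≈ -11.481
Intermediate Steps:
(F + (-7551/6324 - 18363/l))/(16539/(-1700) - 1429) = (16525 + (-7551/6324 - 18363/3380))/(16539/(-1700) - 1429) = (16525 + (-7551*1/6324 - 18363*1/3380))/(16539*(-1/1700) - 1429) = (16525 + (-2517/2108 - 18363/3380))/(-16539/1700 - 1429) = (16525 - 5902083/890630)/(-2445839/1700) = (14711758667/890630)*(-1700/2445839) = -147117586670/12813750521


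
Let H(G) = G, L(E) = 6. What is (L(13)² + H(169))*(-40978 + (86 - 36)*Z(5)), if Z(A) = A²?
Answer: -8144240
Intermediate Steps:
(L(13)² + H(169))*(-40978 + (86 - 36)*Z(5)) = (6² + 169)*(-40978 + (86 - 36)*5²) = (36 + 169)*(-40978 + 50*25) = 205*(-40978 + 1250) = 205*(-39728) = -8144240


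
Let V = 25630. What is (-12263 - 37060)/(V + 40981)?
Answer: -49323/66611 ≈ -0.74046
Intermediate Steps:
(-12263 - 37060)/(V + 40981) = (-12263 - 37060)/(25630 + 40981) = -49323/66611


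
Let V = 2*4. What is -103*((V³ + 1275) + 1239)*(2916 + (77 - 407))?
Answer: -805999308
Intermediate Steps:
V = 8
-103*((V³ + 1275) + 1239)*(2916 + (77 - 407)) = -103*((8³ + 1275) + 1239)*(2916 + (77 - 407)) = -103*((512 + 1275) + 1239)*(2916 - 330) = -103*(1787 + 1239)*2586 = -311678*2586 = -103*7825236 = -805999308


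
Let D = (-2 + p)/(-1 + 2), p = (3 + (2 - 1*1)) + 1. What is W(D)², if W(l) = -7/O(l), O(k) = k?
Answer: 49/9 ≈ 5.4444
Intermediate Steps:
p = 5 (p = (3 + (2 - 1)) + 1 = (3 + 1) + 1 = 4 + 1 = 5)
D = 3 (D = (-2 + 5)/(-1 + 2) = 3/1 = 3*1 = 3)
W(l) = -7/l
W(D)² = (-7/3)² = 49/9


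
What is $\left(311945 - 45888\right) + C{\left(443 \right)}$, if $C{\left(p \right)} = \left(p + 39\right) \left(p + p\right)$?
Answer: $693109$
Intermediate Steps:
$C{\left(p \right)} = 2 p \left(39 + p\right)$ ($C{\left(p \right)} = \left(39 + p\right) 2 p = 2 p \left(39 + p\right)$)
$\left(311945 - 45888\right) + C{\left(443 \right)} = \left(311945 - 45888\right) + 2 \cdot 443 \left(39 + 443\right) = 266057 + 2 \cdot 443 \cdot 482 = 266057 + 427052 = 693109$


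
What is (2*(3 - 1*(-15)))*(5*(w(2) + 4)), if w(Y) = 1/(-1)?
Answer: 540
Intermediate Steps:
w(Y) = -1
(2*(3 - 1*(-15)))*(5*(w(2) + 4)) = (2*(3 - 1*(-15)))*(5*(-1 + 4)) = (2*(3 + 15))*(5*3) = (2*18)*15 = 36*15 = 540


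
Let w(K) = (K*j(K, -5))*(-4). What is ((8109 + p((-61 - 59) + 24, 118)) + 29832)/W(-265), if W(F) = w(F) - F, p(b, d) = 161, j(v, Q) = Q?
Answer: -38102/5035 ≈ -7.5674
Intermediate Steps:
w(K) = 20*K (w(K) = (K*(-5))*(-4) = -5*K*(-4) = 20*K)
W(F) = 19*F (W(F) = 20*F - F = 19*F)
((8109 + p((-61 - 59) + 24, 118)) + 29832)/W(-265) = ((8109 + 161) + 29832)/((19*(-265))) = (8270 + 29832)/(-5035) = 38102*(-1/5035) = -38102/5035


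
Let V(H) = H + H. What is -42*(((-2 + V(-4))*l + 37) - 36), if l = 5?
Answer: 2058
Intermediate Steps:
V(H) = 2*H
-42*(((-2 + V(-4))*l + 37) - 36) = -42*(((-2 + 2*(-4))*5 + 37) - 36) = -42*(((-2 - 8)*5 + 37) - 36) = -42*((-10*5 + 37) - 36) = -42*((-50 + 37) - 36) = -42*(-13 - 36) = -42*(-49) = 2058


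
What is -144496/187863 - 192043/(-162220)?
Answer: 12637632989/30475135860 ≈ 0.41469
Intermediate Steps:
-144496/187863 - 192043/(-162220) = -144496*1/187863 - 192043*(-1/162220) = -144496/187863 + 192043/162220 = 12637632989/30475135860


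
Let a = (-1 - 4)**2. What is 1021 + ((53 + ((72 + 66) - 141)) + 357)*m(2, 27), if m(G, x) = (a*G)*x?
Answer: 550471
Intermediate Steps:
a = 25 (a = (-5)**2 = 25)
m(G, x) = 25*G*x (m(G, x) = (25*G)*x = 25*G*x)
1021 + ((53 + ((72 + 66) - 141)) + 357)*m(2, 27) = 1021 + ((53 + ((72 + 66) - 141)) + 357)*(25*2*27) = 1021 + ((53 + (138 - 141)) + 357)*1350 = 1021 + ((53 - 3) + 357)*1350 = 1021 + (50 + 357)*1350 = 1021 + 407*1350 = 1021 + 549450 = 550471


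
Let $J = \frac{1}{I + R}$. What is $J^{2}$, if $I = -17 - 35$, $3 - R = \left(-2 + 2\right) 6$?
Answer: $\frac{1}{2401} \approx 0.00041649$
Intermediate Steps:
$R = 3$ ($R = 3 - \left(-2 + 2\right) 6 = 3 - 0 \cdot 6 = 3 - 0 = 3 + 0 = 3$)
$I = -52$ ($I = -17 - 35 = -52$)
$J = - \frac{1}{49}$ ($J = \frac{1}{-52 + 3} = \frac{1}{-49} = - \frac{1}{49} \approx -0.020408$)
$J^{2} = \left(- \frac{1}{49}\right)^{2} = \frac{1}{2401}$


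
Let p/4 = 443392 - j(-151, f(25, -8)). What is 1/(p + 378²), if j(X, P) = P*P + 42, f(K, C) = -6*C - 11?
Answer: 1/1910808 ≈ 5.2334e-7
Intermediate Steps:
f(K, C) = -11 - 6*C
j(X, P) = 42 + P² (j(X, P) = P² + 42 = 42 + P²)
p = 1767924 (p = 4*(443392 - (42 + (-11 - 6*(-8))²)) = 4*(443392 - (42 + (-11 + 48)²)) = 4*(443392 - (42 + 37²)) = 4*(443392 - (42 + 1369)) = 4*(443392 - 1*1411) = 4*(443392 - 1411) = 4*441981 = 1767924)
1/(p + 378²) = 1/(1767924 + 378²) = 1/(1767924 + 142884) = 1/1910808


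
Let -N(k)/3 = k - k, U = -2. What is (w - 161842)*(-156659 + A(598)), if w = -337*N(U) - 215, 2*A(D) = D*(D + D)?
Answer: -32564543865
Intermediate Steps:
N(k) = 0 (N(k) = -3*(k - k) = -3*0 = 0)
A(D) = D**2 (A(D) = (D*(D + D))/2 = (D*(2*D))/2 = (2*D**2)/2 = D**2)
w = -215 (w = -337*0 - 215 = 0 - 215 = -215)
(w - 161842)*(-156659 + A(598)) = (-215 - 161842)*(-156659 + 598**2) = -162057*(-156659 + 357604) = -162057*200945 = -32564543865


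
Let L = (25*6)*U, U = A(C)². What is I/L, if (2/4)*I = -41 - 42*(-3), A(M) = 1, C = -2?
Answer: 17/15 ≈ 1.1333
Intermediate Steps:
U = 1 (U = 1² = 1)
I = 170 (I = 2*(-41 - 42*(-3)) = 2*(-41 + 126) = 2*85 = 170)
L = 150 (L = (25*6)*1 = 150*1 = 150)
I/L = 170/150 = 170*(1/150) = 17/15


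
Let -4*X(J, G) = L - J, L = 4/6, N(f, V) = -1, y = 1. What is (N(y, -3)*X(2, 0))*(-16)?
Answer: 16/3 ≈ 5.3333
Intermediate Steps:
L = ⅔ (L = 4*(⅙) = ⅔ ≈ 0.66667)
X(J, G) = -⅙ + J/4 (X(J, G) = -(⅔ - J)/4 = -⅙ + J/4)
(N(y, -3)*X(2, 0))*(-16) = -(-⅙ + (¼)*2)*(-16) = -(-⅙ + ½)*(-16) = -1*⅓*(-16) = -⅓*(-16) = 16/3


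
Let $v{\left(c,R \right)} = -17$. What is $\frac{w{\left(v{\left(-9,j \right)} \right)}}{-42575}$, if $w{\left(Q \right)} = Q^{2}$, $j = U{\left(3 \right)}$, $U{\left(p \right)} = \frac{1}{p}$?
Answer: $- \frac{289}{42575} \approx -0.006788$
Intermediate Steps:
$j = \frac{1}{3} \approx 0.33333$
$\frac{w{\left(v{\left(-9,j \right)} \right)}}{-42575} = \frac{\left(-17\right)^{2}}{-42575} = 289 \left(- \frac{1}{42575}\right) = - \frac{289}{42575}$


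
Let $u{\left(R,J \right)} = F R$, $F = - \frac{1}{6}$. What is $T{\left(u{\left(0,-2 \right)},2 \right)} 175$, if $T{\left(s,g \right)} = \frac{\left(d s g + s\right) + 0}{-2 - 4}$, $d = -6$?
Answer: $0$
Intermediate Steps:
$F = - \frac{1}{6}$ ($F = \left(-1\right) \frac{1}{6} = - \frac{1}{6} \approx -0.16667$)
$u{\left(R,J \right)} = - \frac{R}{6}$
$T{\left(s,g \right)} = - \frac{s}{6} + g s$ ($T{\left(s,g \right)} = \frac{\left(- 6 s g + s\right) + 0}{-2 - 4} = \frac{\left(- 6 g s + s\right) + 0}{-6} = \left(\left(s - 6 g s\right) + 0\right) \left(- \frac{1}{6}\right) = \left(s - 6 g s\right) \left(- \frac{1}{6}\right) = - \frac{s}{6} + g s$)
$T{\left(u{\left(0,-2 \right)},2 \right)} 175 = \left(- \frac{1}{6}\right) 0 \left(- \frac{1}{6} + 2\right) 175 = 0 \cdot \frac{11}{6} \cdot 175 = 0 \cdot 175 = 0$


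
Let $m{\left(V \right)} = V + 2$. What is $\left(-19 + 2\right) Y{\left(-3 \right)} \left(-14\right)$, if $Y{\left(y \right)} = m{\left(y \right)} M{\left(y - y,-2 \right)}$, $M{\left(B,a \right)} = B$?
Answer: $0$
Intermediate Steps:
$m{\left(V \right)} = 2 + V$
$Y{\left(y \right)} = 0$ ($Y{\left(y \right)} = \left(2 + y\right) \left(y - y\right) = \left(2 + y\right) 0 = 0$)
$\left(-19 + 2\right) Y{\left(-3 \right)} \left(-14\right) = \left(-19 + 2\right) 0 \left(-14\right) = \left(-17\right) 0 \left(-14\right) = 0 \left(-14\right) = 0$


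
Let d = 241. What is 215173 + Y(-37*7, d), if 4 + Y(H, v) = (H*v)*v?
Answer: -14827810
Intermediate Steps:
Y(H, v) = -4 + H*v² (Y(H, v) = -4 + (H*v)*v = -4 + H*v²)
215173 + Y(-37*7, d) = 215173 + (-4 - 37*7*241²) = 215173 + (-4 - 259*58081) = 215173 + (-4 - 15042979) = 215173 - 15042983 = -14827810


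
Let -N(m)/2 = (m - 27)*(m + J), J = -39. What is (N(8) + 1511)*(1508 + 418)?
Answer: 641358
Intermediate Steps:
N(m) = -2*(-39 + m)*(-27 + m) (N(m) = -2*(m - 27)*(m - 39) = -2*(-27 + m)*(-39 + m) = -2*(-39 + m)*(-27 + m))
(N(8) + 1511)*(1508 + 418) = ((-2106 - 2*8**2 + 132*8) + 1511)*(1508 + 418) = ((-2106 - 2*64 + 1056) + 1511)*1926 = ((-2106 - 128 + 1056) + 1511)*1926 = (-1178 + 1511)*1926 = 333*1926 = 641358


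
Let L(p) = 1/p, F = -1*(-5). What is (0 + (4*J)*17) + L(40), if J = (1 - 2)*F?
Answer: -13599/40 ≈ -339.98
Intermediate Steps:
F = 5
J = -5 (J = (1 - 2)*5 = -1*5 = -5)
(0 + (4*J)*17) + L(40) = (0 + (4*(-5))*17) + 1/40 = (0 - 20*17) + 1/40 = (0 - 340) + 1/40 = -340 + 1/40 = -13599/40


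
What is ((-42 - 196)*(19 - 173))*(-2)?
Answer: -73304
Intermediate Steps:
((-42 - 196)*(19 - 173))*(-2) = -238*(-154)*(-2) = 36652*(-2) = -73304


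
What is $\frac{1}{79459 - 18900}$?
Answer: $\frac{1}{60559} \approx 1.6513 \cdot 10^{-5}$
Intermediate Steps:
$\frac{1}{79459 - 18900} = \frac{1}{60559}$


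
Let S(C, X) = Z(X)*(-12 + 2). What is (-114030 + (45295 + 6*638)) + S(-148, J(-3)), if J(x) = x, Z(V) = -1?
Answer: -64897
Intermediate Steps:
S(C, X) = 10 (S(C, X) = -(-12 + 2) = -1*(-10) = 10)
(-114030 + (45295 + 6*638)) + S(-148, J(-3)) = (-114030 + (45295 + 6*638)) + 10 = (-114030 + (45295 + 3828)) + 10 = (-114030 + 49123) + 10 = -64907 + 10 = -64897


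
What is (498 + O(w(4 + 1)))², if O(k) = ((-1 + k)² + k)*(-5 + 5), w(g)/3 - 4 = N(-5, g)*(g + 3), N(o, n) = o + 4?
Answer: 248004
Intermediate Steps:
N(o, n) = 4 + o
w(g) = 3 - 3*g (w(g) = 12 + 3*((4 - 5)*(g + 3)) = 12 + 3*(-(3 + g)) = 12 + 3*(-3 - g) = 12 + (-9 - 3*g) = 3 - 3*g)
O(k) = 0 (O(k) = (k + (-1 + k)²)*0 = 0)
(498 + O(w(4 + 1)))² = (498 + 0)² = 498² = 248004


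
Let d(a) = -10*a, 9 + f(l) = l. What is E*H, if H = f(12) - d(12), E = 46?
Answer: 5658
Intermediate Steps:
f(l) = -9 + l
H = 123 (H = (-9 + 12) - (-10)*12 = 3 - 1*(-120) = 3 + 120 = 123)
E*H = 46*123 = 5658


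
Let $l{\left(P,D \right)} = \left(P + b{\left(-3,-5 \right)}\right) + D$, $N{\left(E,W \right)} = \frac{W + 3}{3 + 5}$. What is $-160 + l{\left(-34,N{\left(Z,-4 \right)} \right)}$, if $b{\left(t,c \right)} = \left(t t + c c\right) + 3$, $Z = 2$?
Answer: $- \frac{1257}{8} \approx -157.13$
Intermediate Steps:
$b{\left(t,c \right)} = 3 + c^{2} + t^{2}$ ($b{\left(t,c \right)} = \left(t^{2} + c^{2}\right) + 3 = \left(c^{2} + t^{2}\right) + 3 = 3 + c^{2} + t^{2}$)
$N{\left(E,W \right)} = \frac{3}{8} + \frac{W}{8}$ ($N{\left(E,W \right)} = \frac{3 + W}{8} = \left(3 + W\right) \frac{1}{8} = \frac{3}{8} + \frac{W}{8}$)
$l{\left(P,D \right)} = 37 + D + P$ ($l{\left(P,D \right)} = \left(P + \left(3 + \left(-5\right)^{2} + \left(-3\right)^{2}\right)\right) + D = \left(P + \left(3 + 25 + 9\right)\right) + D = \left(P + 37\right) + D = \left(37 + P\right) + D = 37 + D + P$)
$-160 + l{\left(-34,N{\left(Z,-4 \right)} \right)} = -160 + \left(37 + \left(\frac{3}{8} + \frac{1}{8} \left(-4\right)\right) - 34\right) = -160 + \left(37 + \left(\frac{3}{8} - \frac{1}{2}\right) - 34\right) = -160 - - \frac{23}{8} = -160 + \frac{23}{8} = - \frac{1257}{8}$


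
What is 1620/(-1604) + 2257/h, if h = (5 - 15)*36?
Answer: -1050857/144360 ≈ -7.2794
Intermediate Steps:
h = -360 (h = -10*36 = -360)
1620/(-1604) + 2257/h = 1620/(-1604) + 2257/(-360) = 1620*(-1/1604) + 2257*(-1/360) = -405/401 - 2257/360 = -1050857/144360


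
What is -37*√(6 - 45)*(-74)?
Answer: 2738*I*√39 ≈ 17099.0*I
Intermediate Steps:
-37*√(6 - 45)*(-74) = -37*I*√39*(-74) = 2738*I*√39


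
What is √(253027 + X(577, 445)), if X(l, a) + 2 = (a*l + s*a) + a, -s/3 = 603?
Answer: I*√294770 ≈ 542.93*I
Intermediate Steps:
s = -1809 (s = -3*603 = -1809)
X(l, a) = -2 - 1808*a + a*l (X(l, a) = -2 + ((a*l - 1809*a) + a) = -2 + ((-1809*a + a*l) + a) = -2 + (-1808*a + a*l) = -2 - 1808*a + a*l)
√(253027 + X(577, 445)) = √(253027 + (-2 - 1808*445 + 445*577)) = √(253027 + (-2 - 804560 + 256765)) = √(253027 - 547797) = √(-294770) = I*√294770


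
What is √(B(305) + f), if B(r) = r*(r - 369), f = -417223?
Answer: 3*I*√48527 ≈ 660.87*I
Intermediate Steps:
B(r) = r*(-369 + r)
√(B(305) + f) = √(305*(-369 + 305) - 417223) = √(305*(-64) - 417223) = √(-19520 - 417223) = √(-436743) = 3*I*√48527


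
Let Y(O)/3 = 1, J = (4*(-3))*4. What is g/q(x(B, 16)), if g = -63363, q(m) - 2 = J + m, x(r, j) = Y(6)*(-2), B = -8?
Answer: 63363/52 ≈ 1218.5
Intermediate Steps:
J = -48 (J = -12*4 = -48)
Y(O) = 3 (Y(O) = 3*1 = 3)
x(r, j) = -6 (x(r, j) = 3*(-2) = -6)
q(m) = -46 + m (q(m) = 2 + (-48 + m) = -46 + m)
g/q(x(B, 16)) = -63363/(-46 - 6) = -63363/(-52) = -63363*(-1/52) = 63363/52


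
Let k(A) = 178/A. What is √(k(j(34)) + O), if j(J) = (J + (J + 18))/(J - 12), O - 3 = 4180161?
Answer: √7729207430/43 ≈ 2044.6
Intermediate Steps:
O = 4180164 (O = 3 + 4180161 = 4180164)
j(J) = (18 + 2*J)/(-12 + J) (j(J) = (J + (18 + J))/(-12 + J) = (18 + 2*J)/(-12 + J))
√(k(j(34)) + O) = √(178/((2*(9 + 34)/(-12 + 34))) + 4180164) = √(178/((2*43/22)) + 4180164) = √(178/((2*(1/22)*43)) + 4180164) = √(178/(43/11) + 4180164) = √(178*(11/43) + 4180164) = √(1958/43 + 4180164) = √(179749010/43) = √7729207430/43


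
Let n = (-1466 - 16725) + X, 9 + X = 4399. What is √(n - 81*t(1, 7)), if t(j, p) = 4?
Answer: 5*I*√565 ≈ 118.85*I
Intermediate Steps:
X = 4390 (X = -9 + 4399 = 4390)
n = -13801 (n = (-1466 - 16725) + 4390 = -18191 + 4390 = -13801)
√(n - 81*t(1, 7)) = √(-13801 - 81*4) = √(-13801 - 324) = √(-14125) = 5*I*√565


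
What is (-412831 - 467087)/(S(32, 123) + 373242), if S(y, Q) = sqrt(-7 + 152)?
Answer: -328422354156/139309590419 + 879918*sqrt(145)/139309590419 ≈ -2.3574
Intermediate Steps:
S(y, Q) = sqrt(145)
(-412831 - 467087)/(S(32, 123) + 373242) = (-412831 - 467087)/(sqrt(145) + 373242) = -879918/(373242 + sqrt(145))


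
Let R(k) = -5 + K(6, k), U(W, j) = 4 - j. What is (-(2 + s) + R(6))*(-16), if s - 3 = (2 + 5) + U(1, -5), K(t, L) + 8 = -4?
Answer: 608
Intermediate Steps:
K(t, L) = -12 (K(t, L) = -8 - 4 = -12)
s = 19 (s = 3 + ((2 + 5) + (4 - 1*(-5))) = 3 + (7 + (4 + 5)) = 3 + (7 + 9) = 3 + 16 = 19)
R(k) = -17 (R(k) = -5 - 12 = -17)
(-(2 + s) + R(6))*(-16) = (-(2 + 19) - 17)*(-16) = (-1*21 - 17)*(-16) = (-21 - 17)*(-16) = -38*(-16) = 608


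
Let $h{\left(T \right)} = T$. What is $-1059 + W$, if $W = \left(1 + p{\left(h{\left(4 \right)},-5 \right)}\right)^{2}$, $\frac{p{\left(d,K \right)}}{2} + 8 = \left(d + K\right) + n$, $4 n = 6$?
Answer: $-863$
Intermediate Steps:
$n = \frac{3}{2}$ ($n = \frac{1}{4} \cdot 6 = \frac{3}{2} \approx 1.5$)
$p{\left(d,K \right)} = -13 + 2 K + 2 d$ ($p{\left(d,K \right)} = -16 + 2 \left(\left(d + K\right) + \frac{3}{2}\right) = -16 + 2 \left(\left(K + d\right) + \frac{3}{2}\right) = -16 + 2 \left(\frac{3}{2} + K + d\right) = -16 + \left(3 + 2 K + 2 d\right) = -13 + 2 K + 2 d$)
$W = 196$ ($W = \left(1 + \left(-13 + 2 \left(-5\right) + 2 \cdot 4\right)\right)^{2} = \left(1 - 15\right)^{2} = \left(-14\right)^{2} = 196$)
$-1059 + W = -1059 + 196 = -863$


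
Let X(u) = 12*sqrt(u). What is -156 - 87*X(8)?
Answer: -156 - 2088*sqrt(2) ≈ -3108.9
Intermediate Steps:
-156 - 87*X(8) = -156 - 1044*sqrt(8) = -156 - 1044*2*sqrt(2) = -156 - 2088*sqrt(2)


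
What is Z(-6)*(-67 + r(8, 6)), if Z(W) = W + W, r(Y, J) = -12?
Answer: 948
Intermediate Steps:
Z(W) = 2*W
Z(-6)*(-67 + r(8, 6)) = (2*(-6))*(-67 - 12) = -12*(-79) = 948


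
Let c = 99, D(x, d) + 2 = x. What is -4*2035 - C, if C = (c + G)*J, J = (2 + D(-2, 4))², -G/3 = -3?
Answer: -8572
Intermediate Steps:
D(x, d) = -2 + x
G = 9 (G = -3*(-3) = 9)
J = 4 (J = (2 + (-2 - 2))² = (2 - 4)² = (-2)² = 4)
C = 432 (C = (99 + 9)*4 = 108*4 = 432)
-4*2035 - C = -4*2035 - 1*432 = -1*8140 - 432 = -8140 - 432 = -8572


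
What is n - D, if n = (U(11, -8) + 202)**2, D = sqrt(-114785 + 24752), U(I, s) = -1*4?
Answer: 39204 - I*sqrt(90033) ≈ 39204.0 - 300.06*I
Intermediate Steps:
U(I, s) = -4
D = I*sqrt(90033) (D = sqrt(-90033) = I*sqrt(90033) ≈ 300.06*I)
n = 39204 (n = (-4 + 202)**2 = 198**2 = 39204)
n - D = 39204 - I*sqrt(90033)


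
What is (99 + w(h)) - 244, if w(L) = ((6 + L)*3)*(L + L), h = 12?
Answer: 1151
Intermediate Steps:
w(L) = 2*L*(18 + 3*L) (w(L) = (18 + 3*L)*(2*L) = 2*L*(18 + 3*L))
(99 + w(h)) - 244 = (99 + 6*12*(6 + 12)) - 244 = (99 + 6*12*18) - 244 = (99 + 1296) - 244 = 1395 - 244 = 1151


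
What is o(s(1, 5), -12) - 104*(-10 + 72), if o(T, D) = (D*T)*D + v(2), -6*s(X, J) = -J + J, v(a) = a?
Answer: -6446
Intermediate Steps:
s(X, J) = 0 (s(X, J) = -(-J + J)/6 = -⅙*0 = 0)
o(T, D) = 2 + T*D² (o(T, D) = (D*T)*D + 2 = T*D² + 2 = 2 + T*D²)
o(s(1, 5), -12) - 104*(-10 + 72) = (2 + 0*(-12)²) - 104*(-10 + 72) = (2 + 0*144) - 104*62 = (2 + 0) - 6448 = 2 - 6448 = -6446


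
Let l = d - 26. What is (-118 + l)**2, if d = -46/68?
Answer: 24196561/1156 ≈ 20931.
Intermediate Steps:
d = -23/34 (d = -46*1/68 = -23/34 ≈ -0.67647)
l = -907/34 (l = -23/34 - 26 = -907/34 ≈ -26.676)
(-118 + l)**2 = (-118 - 907/34)**2 = (-4919/34)**2 = 24196561/1156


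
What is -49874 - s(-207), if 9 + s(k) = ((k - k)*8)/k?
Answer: -49865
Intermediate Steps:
s(k) = -9 (s(k) = -9 + ((k - k)*8)/k = -9 + (0*8)/k = -9 + 0/k = -9 + 0 = -9)
-49874 - s(-207) = -49874 - 1*(-9) = -49874 + 9 = -49865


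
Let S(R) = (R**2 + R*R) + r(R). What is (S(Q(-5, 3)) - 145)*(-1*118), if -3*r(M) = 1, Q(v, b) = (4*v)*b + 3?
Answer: -2248844/3 ≈ -7.4962e+5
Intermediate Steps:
Q(v, b) = 3 + 4*b*v (Q(v, b) = 4*b*v + 3 = 3 + 4*b*v)
r(M) = -1/3 (r(M) = -1/3*1 = -1/3)
S(R) = -1/3 + 2*R**2 (S(R) = (R**2 + R*R) - 1/3 = (R**2 + R**2) - 1/3 = 2*R**2 - 1/3 = -1/3 + 2*R**2)
(S(Q(-5, 3)) - 145)*(-1*118) = ((-1/3 + 2*(3 + 4*3*(-5))**2) - 145)*(-1*118) = ((-1/3 + 2*(3 - 60)**2) - 145)*(-118) = ((-1/3 + 2*(-57)**2) - 145)*(-118) = ((-1/3 + 2*3249) - 145)*(-118) = ((-1/3 + 6498) - 145)*(-118) = (19493/3 - 145)*(-118) = (19058/3)*(-118) = -2248844/3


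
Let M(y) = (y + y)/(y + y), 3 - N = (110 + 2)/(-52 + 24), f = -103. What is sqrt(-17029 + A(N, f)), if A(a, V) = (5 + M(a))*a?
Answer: I*sqrt(16987) ≈ 130.33*I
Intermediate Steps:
N = 7 (N = 3 - (110 + 2)/(-52 + 24) = 3 - 112/(-28) = 3 - 112*(-1)/28 = 3 - 1*(-4) = 3 + 4 = 7)
M(y) = 1 (M(y) = (2*y)/((2*y)) = (2*y)*(1/(2*y)) = 1)
A(a, V) = 6*a (A(a, V) = (5 + 1)*a = 6*a)
sqrt(-17029 + A(N, f)) = sqrt(-17029 + 6*7) = sqrt(-17029 + 42) = sqrt(-16987) = I*sqrt(16987)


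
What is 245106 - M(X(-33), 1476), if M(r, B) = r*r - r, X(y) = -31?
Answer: 244114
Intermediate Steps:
M(r, B) = r² - r
245106 - M(X(-33), 1476) = 245106 - (-31)*(-1 - 31) = 245106 - (-31)*(-32) = 245106 - 1*992 = 245106 - 992 = 244114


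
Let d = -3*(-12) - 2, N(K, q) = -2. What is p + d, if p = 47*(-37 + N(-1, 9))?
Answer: -1799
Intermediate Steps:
p = -1833 (p = 47*(-37 - 2) = 47*(-39) = -1833)
d = 34 (d = 36 - 2 = 34)
p + d = -1833 + 34 = -1799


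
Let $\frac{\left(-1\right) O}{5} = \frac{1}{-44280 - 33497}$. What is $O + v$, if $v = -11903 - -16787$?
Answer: $\frac{379862873}{77777} \approx 4884.0$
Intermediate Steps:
$O = \frac{5}{77777}$ ($O = - \frac{5}{-44280 - 33497} = - \frac{5}{-77777} = \left(-5\right) \left(- \frac{1}{77777}\right) = \frac{5}{77777} \approx 6.4286 \cdot 10^{-5}$)
$v = 4884$ ($v = -11903 + 16787 = 4884$)
$O + v = \frac{5}{77777} + 4884 = \frac{379862873}{77777}$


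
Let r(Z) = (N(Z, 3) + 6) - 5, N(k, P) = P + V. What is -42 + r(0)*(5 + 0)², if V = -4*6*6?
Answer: -3542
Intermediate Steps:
V = -144 (V = -24*6 = -144)
N(k, P) = -144 + P (N(k, P) = P - 144 = -144 + P)
r(Z) = -140 (r(Z) = ((-144 + 3) + 6) - 5 = (-141 + 6) - 5 = -135 - 5 = -140)
-42 + r(0)*(5 + 0)² = -42 - 140*(5 + 0)² = -42 - 140*5² = -42 - 140*25 = -42 - 3500 = -3542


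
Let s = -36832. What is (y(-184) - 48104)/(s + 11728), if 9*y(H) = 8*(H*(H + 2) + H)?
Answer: 20813/28242 ≈ 0.73695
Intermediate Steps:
y(H) = 8*H/9 + 8*H*(2 + H)/9 (y(H) = (8*(H*(H + 2) + H))/9 = (8*(H*(2 + H) + H))/9 = (8*(H + H*(2 + H)))/9 = (8*H + 8*H*(2 + H))/9 = 8*H/9 + 8*H*(2 + H)/9)
(y(-184) - 48104)/(s + 11728) = ((8/9)*(-184)*(3 - 184) - 48104)/(-36832 + 11728) = ((8/9)*(-184)*(-181) - 48104)/(-25104) = (266432/9 - 48104)*(-1/25104) = -166504/9*(-1/25104) = 20813/28242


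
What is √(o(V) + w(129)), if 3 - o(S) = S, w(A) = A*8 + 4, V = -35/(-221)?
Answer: 4*√3171129/221 ≈ 32.231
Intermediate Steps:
V = 35/221 (V = -35*(-1/221) = 35/221 ≈ 0.15837)
w(A) = 4 + 8*A (w(A) = 8*A + 4 = 4 + 8*A)
o(S) = 3 - S
√(o(V) + w(129)) = √((3 - 1*35/221) + (4 + 8*129)) = √((3 - 35/221) + (4 + 1032)) = √(628/221 + 1036) = √(229584/221) = 4*√3171129/221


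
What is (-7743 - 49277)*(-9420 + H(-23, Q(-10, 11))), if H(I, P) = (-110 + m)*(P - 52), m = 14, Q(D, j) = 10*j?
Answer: 854615760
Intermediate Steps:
H(I, P) = 4992 - 96*P (H(I, P) = (-110 + 14)*(P - 52) = -96*(-52 + P) = 4992 - 96*P)
(-7743 - 49277)*(-9420 + H(-23, Q(-10, 11))) = (-7743 - 49277)*(-9420 + (4992 - 960*11)) = -57020*(-9420 + (4992 - 96*110)) = -57020*(-9420 + (4992 - 10560)) = -57020*(-9420 - 5568) = -57020*(-14988) = 854615760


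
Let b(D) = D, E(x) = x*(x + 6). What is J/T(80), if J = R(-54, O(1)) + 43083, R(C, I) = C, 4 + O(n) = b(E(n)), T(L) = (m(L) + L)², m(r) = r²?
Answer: 4781/4665600 ≈ 0.0010247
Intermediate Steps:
E(x) = x*(6 + x)
T(L) = (L + L²)² (T(L) = (L² + L)² = (L + L²)²)
O(n) = -4 + n*(6 + n)
J = 43029 (J = -54 + 43083 = 43029)
J/T(80) = 43029/((80²*(1 + 80)²)) = 43029/((6400*81²)) = 43029/((6400*6561)) = 43029/41990400 = 43029*(1/41990400) = 4781/4665600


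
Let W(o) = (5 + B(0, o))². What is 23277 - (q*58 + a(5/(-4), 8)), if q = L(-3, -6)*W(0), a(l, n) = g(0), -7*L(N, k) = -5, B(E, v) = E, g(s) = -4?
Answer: 155717/7 ≈ 22245.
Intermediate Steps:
L(N, k) = 5/7 (L(N, k) = -⅐*(-5) = 5/7)
W(o) = 25 (W(o) = (5 + 0)² = 5² = 25)
a(l, n) = -4
q = 125/7 (q = (5/7)*25 = 125/7 ≈ 17.857)
23277 - (q*58 + a(5/(-4), 8)) = 23277 - ((125/7)*58 - 4) = 23277 - (7250/7 - 4) = 23277 - 1*7222/7 = 23277 - 7222/7 = 155717/7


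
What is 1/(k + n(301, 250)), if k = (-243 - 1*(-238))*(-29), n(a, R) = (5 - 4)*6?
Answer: 1/151 ≈ 0.0066225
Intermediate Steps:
n(a, R) = 6 (n(a, R) = 1*6 = 6)
k = 145 (k = (-243 + 238)*(-29) = -5*(-29) = 145)
1/(k + n(301, 250)) = 1/(145 + 6) = 1/151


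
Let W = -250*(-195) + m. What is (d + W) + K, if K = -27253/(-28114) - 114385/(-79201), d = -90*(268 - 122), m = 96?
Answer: 79510386056027/2226656914 ≈ 35708.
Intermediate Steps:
d = -13140 (d = -90*146 = -13140)
W = 48846 (W = -250*(-195) + 96 = 48750 + 96 = 48846)
K = 5374284743/2226656914 (K = -27253*(-1/28114) - 114385*(-1/79201) = 27253/28114 + 114385/79201 = 5374284743/2226656914 ≈ 2.4136)
(d + W) + K = (-13140 + 48846) + 5374284743/2226656914 = 35706 + 5374284743/2226656914 = 79510386056027/2226656914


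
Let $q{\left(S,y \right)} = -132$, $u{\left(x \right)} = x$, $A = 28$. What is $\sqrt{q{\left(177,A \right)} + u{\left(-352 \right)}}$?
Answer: $22 i \approx 22.0 i$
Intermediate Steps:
$\sqrt{q{\left(177,A \right)} + u{\left(-352 \right)}} = \sqrt{-132 - 352} = \sqrt{-484} = 22 i$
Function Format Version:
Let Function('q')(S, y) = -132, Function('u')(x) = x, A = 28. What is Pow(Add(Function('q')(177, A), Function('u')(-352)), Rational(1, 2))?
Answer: Mul(22, I) ≈ Mul(22.000, I)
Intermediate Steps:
Pow(Add(Function('q')(177, A), Function('u')(-352)), Rational(1, 2)) = Pow(Add(-132, -352), Rational(1, 2)) = Pow(-484, Rational(1, 2)) = Mul(22, I)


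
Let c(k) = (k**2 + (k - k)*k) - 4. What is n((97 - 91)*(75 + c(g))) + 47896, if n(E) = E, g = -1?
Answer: 48328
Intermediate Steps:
c(k) = -4 + k**2 (c(k) = (k**2 + 0*k) - 4 = (k**2 + 0) - 4 = k**2 - 4 = -4 + k**2)
n((97 - 91)*(75 + c(g))) + 47896 = (97 - 91)*(75 + (-4 + (-1)**2)) + 47896 = 6*(75 + (-4 + 1)) + 47896 = 6*(75 - 3) + 47896 = 6*72 + 47896 = 432 + 47896 = 48328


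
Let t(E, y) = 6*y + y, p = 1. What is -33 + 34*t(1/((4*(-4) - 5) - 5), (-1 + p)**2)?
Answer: -33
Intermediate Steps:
t(E, y) = 7*y
-33 + 34*t(1/((4*(-4) - 5) - 5), (-1 + p)**2) = -33 + 34*(7*(-1 + 1)**2) = -33 + 34*(7*0**2) = -33 + 34*(7*0) = -33 + 34*0 = -33 + 0 = -33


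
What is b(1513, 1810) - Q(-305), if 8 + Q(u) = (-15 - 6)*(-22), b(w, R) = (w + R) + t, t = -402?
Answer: 2467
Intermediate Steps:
b(w, R) = -402 + R + w (b(w, R) = (w + R) - 402 = (R + w) - 402 = -402 + R + w)
Q(u) = 454 (Q(u) = -8 + (-15 - 6)*(-22) = -8 - 21*(-22) = -8 + 462 = 454)
b(1513, 1810) - Q(-305) = (-402 + 1810 + 1513) - 1*454 = 2921 - 454 = 2467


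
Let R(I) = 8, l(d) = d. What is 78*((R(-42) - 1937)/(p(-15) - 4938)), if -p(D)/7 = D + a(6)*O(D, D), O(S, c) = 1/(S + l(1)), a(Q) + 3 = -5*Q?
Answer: 100308/3233 ≈ 31.026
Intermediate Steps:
a(Q) = -3 - 5*Q
O(S, c) = 1/(1 + S) (O(S, c) = 1/(S + 1) = 1/(1 + S))
p(D) = -7*D + 231/(1 + D) (p(D) = -7*(D + (-3 - 5*6)/(1 + D)) = -7*(D + (-3 - 30)/(1 + D)) = -7*(D - 33/(1 + D)) = -7*D + 231/(1 + D))
78*((R(-42) - 1937)/(p(-15) - 4938)) = 78*((8 - 1937)/(7*(33 - 1*(-15)*(1 - 15))/(1 - 15) - 4938)) = 78*(-1929/(7*(33 - 1*(-15)*(-14))/(-14) - 4938)) = 78*(-1929/(7*(-1/14)*(33 - 210) - 4938)) = 78*(-1929/(7*(-1/14)*(-177) - 4938)) = 78*(-1929/(177/2 - 4938)) = 78*(-1929/(-9699/2)) = 78*(-1929*(-2/9699)) = 78*(1286/3233) = 100308/3233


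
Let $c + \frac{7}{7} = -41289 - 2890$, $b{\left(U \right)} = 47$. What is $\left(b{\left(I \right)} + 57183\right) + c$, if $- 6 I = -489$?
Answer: $13050$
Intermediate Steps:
$I = \frac{163}{2}$ ($I = \left(- \frac{1}{6}\right) \left(-489\right) = \frac{163}{2} \approx 81.5$)
$c = -44180$ ($c = -1 - 44179 = -44180$)
$\left(b{\left(I \right)} + 57183\right) + c = \left(47 + 57183\right) - 44180 = 57230 - 44180 = 13050$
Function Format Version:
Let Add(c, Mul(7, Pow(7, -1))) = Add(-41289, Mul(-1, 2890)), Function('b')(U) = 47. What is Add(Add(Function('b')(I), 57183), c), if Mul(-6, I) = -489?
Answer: 13050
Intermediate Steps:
I = Rational(163, 2) (I = Mul(Rational(-1, 6), -489) = Rational(163, 2) ≈ 81.500)
c = -44180 (c = Add(-1, Add(-41289, Mul(-1, 2890))) = Add(-1, Add(-41289, -2890)) = Add(-1, -44179) = -44180)
Add(Add(Function('b')(I), 57183), c) = Add(Add(47, 57183), -44180) = Add(57230, -44180) = 13050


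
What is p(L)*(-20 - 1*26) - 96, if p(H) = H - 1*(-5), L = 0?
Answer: -326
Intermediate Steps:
p(H) = 5 + H (p(H) = H + 5 = 5 + H)
p(L)*(-20 - 1*26) - 96 = (5 + 0)*(-20 - 1*26) - 96 = 5*(-20 - 26) - 96 = 5*(-46) - 96 = -230 - 96 = -326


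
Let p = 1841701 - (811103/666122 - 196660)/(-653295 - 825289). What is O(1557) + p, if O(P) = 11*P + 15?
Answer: 1830806555770284647/984917331248 ≈ 1.8588e+6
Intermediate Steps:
O(P) = 15 + 11*P
p = 1813923102878031431/984917331248 (p = 1841701 - (811103*(1/666122) - 196660)/(-1478584) = 1841701 - (811103/666122 - 196660)*(-1)/1478584 = 1841701 - (-130998741417)*(-1)/(666122*1478584) = 1841701 - 1*130998741417/984917331248 = 1841701 - 130998741417/984917331248 = 1813923102878031431/984917331248 ≈ 1.8417e+6)
O(1557) + p = (15 + 11*1557) + 1813923102878031431/984917331248 = (15 + 17127) + 1813923102878031431/984917331248 = 17142 + 1813923102878031431/984917331248 = 1830806555770284647/984917331248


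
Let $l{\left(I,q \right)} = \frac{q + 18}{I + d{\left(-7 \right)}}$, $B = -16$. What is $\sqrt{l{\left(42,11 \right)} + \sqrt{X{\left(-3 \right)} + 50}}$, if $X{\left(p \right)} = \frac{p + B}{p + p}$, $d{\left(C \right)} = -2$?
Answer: $\frac{\sqrt{2610 + 600 \sqrt{1914}}}{60} \approx 2.8314$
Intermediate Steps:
$l{\left(I,q \right)} = \frac{18 + q}{-2 + I}$ ($l{\left(I,q \right)} = \frac{q + 18}{I - 2} = \frac{18 + q}{-2 + I}$)
$X{\left(p \right)} = \frac{-16 + p}{2 p}$ ($X{\left(p \right)} = \frac{p - 16}{p + p} = \frac{-16 + p}{2 p}$)
$\sqrt{l{\left(42,11 \right)} + \sqrt{X{\left(-3 \right)} + 50}} = \sqrt{\frac{18 + 11}{-2 + 42} + \sqrt{\frac{-16 - 3}{2 \left(-3\right)} + 50}} = \sqrt{\frac{1}{40} \cdot 29 + \sqrt{\frac{1}{2} \left(- \frac{1}{3}\right) \left(-19\right) + 50}} = \sqrt{\frac{1}{40} \cdot 29 + \sqrt{\frac{19}{6} + 50}} = \sqrt{\frac{29}{40} + \sqrt{\frac{319}{6}}} = \sqrt{\frac{29}{40} + \frac{\sqrt{1914}}{6}}$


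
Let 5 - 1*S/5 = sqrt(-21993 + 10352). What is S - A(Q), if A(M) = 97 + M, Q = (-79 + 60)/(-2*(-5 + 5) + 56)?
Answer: -4013/56 - 5*I*sqrt(11641) ≈ -71.661 - 539.47*I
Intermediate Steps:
S = 25 - 5*I*sqrt(11641) (S = 25 - 5*sqrt(-21993 + 10352) = 25 - 5*I*sqrt(11641) ≈ 25.0 - 539.47*I)
Q = -19/56 (Q = -19/(-2*0 + 56) = -19/(0 + 56) = -19/56 ≈ -0.33929)
S - A(Q) = (25 - 5*I*sqrt(11641)) - (97 - 19/56) = (25 - 5*I*sqrt(11641)) - 1*5413/56 = (25 - 5*I*sqrt(11641)) - 5413/56 = -4013/56 - 5*I*sqrt(11641)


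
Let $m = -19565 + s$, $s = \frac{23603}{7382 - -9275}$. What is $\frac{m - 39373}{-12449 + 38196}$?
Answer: $- \frac{981706663}{428867779} \approx -2.2891$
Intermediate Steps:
$s = \frac{23603}{16657}$ ($s = \frac{23603}{7382 + 9275} = \frac{23603}{16657} \approx 1.417$)
$m = - \frac{325870602}{16657}$ ($m = -19565 + \frac{23603}{16657} = - \frac{325870602}{16657} \approx -19564.0$)
$\frac{m - 39373}{-12449 + 38196} = \frac{- \frac{325870602}{16657} - 39373}{-12449 + 38196} = - \frac{981706663}{16657 \cdot 25747} = \left(- \frac{981706663}{16657}\right) \frac{1}{25747} = - \frac{981706663}{428867779}$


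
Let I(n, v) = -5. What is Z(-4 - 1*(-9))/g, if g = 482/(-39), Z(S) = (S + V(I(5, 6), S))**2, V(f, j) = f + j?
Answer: -975/482 ≈ -2.0228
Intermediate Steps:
Z(S) = (-5 + 2*S)**2 (Z(S) = (S + (-5 + S))**2 = (-5 + 2*S)**2)
g = -482/39 (g = 482*(-1/39) = -482/39 ≈ -12.359)
Z(-4 - 1*(-9))/g = (-5 + 2*(-4 - 1*(-9)))**2/(-482/39) = (-5 + 2*(-4 + 9))**2*(-39/482) = (-5 + 2*5)**2*(-39/482) = (-5 + 10)**2*(-39/482) = 5**2*(-39/482) = 25*(-39/482) = -975/482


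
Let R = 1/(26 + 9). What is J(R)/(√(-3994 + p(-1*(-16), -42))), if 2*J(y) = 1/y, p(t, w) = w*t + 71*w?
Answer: -35*I*√478/3824 ≈ -0.20011*I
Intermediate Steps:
p(t, w) = 71*w + t*w (p(t, w) = t*w + 71*w = 71*w + t*w)
R = 1/35 ≈ 0.028571
J(y) = 1/(2*y)
J(R)/(√(-3994 + p(-1*(-16), -42))) = (1/(2*(1/35)))/(√(-3994 - 42*(71 - 1*(-16)))) = ((½)*35)/(√(-3994 - 42*(71 + 16))) = 35/(2*(√(-3994 - 42*87))) = 35/(2*(√(-3994 - 3654))) = 35/(2*(√(-7648))) = 35/(2*((4*I*√478))) = 35*(-I*√478/1912)/2 = -35*I*√478/3824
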